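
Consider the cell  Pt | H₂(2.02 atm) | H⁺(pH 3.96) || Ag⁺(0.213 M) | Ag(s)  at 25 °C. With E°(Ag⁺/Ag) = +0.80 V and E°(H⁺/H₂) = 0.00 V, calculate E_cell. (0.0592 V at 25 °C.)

1.00 V

The Ag⁺/Ag couple is the cathode, so E°_cell = 0.80 V; n = 2.
[H⁺] = 10^(−3.96) = 1.1 × 10^-4 M, and Q = [H⁺]^2 / ([Ag⁺]^2·P(H₂)) = 1.31 × 10^-7.
E = E° − (0.0592/2) log Q = 0.80 − (0.0592/2)(-6.882) = 1.004 V.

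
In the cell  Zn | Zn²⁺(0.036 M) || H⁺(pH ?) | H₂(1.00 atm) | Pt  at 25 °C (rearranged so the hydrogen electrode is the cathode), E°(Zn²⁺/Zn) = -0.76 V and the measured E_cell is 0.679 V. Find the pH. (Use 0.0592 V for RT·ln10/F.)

pH = 2.09

E°_cell = 0.76 V and n = 2.
log Q = n(E° − E)/0.0592 = 2×(0.76 − 0.679)/0.0592 = 2.736.
With Q = [Zn²⁺]·P(H₂) / [H⁺]^2, solving for [H⁺] gives log[H⁺] = -2.090, so pH = 2.09.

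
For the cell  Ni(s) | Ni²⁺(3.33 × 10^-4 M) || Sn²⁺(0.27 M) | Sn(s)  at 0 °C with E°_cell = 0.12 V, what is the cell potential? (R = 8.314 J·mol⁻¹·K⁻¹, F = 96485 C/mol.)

0.199 V

Balancing electrons gives n = 2; the reaction quotient is Q = [Ni²⁺]/[Sn²⁺] = 0.00123.
E = E° − (RT/nF) ln Q = 0.12 − (8.314×273)/(2×96485) × (-6.698) = 0.120 + 0.079 = 0.199 V.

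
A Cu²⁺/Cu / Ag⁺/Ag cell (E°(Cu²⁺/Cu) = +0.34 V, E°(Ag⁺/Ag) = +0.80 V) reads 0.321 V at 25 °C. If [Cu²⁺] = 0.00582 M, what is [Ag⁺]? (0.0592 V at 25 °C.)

From the Nernst equation, log Q = n(E° − E)/0.0592 = 2(0.46 − 0.321)/0.0592 = 4.696, so Q = 4.97 × 10^4.
With Q = [Cu²⁺]/[Ag⁺]^2 and the known concentrations, [Ag⁺]^2 in the denominator gives [Ag⁺] = 3.4 × 10^-4 M.

3.4 × 10^-4 M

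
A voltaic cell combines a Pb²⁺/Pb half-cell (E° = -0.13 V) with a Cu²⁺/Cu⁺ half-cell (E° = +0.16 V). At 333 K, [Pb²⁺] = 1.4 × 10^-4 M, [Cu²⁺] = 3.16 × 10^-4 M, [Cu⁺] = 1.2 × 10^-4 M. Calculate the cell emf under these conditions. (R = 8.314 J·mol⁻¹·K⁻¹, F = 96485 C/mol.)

0.445 V

The Cu²⁺/Cu⁺ couple has the higher reduction potential and acts as the cathode, so E°_cell = +0.16 − (-0.13) = 0.29 V.
Balancing electrons gives n = 2; the reaction quotient is Q = [Pb²⁺]·[Cu⁺]^2/[Cu²⁺]^2 = 2.02 × 10^-5.
E = E° − (RT/nF) ln Q = 0.29 − (8.314×333)/(2×96485) × (-10.810) = 0.290 + 0.155 = 0.445 V.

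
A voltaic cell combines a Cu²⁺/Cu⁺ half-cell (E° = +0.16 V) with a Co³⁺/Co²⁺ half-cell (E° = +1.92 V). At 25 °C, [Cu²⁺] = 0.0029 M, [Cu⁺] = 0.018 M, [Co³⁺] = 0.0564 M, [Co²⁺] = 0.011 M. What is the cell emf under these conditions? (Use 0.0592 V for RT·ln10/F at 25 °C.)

1.85 V

The Co³⁺/Co²⁺ couple has the higher reduction potential and acts as the cathode, so E°_cell = +1.92 − (+0.16) = 1.76 V.
Balancing electrons gives n = 1; the reaction quotient is Q = [Cu²⁺]·[Co²⁺]/([Cu⁺]·[Co³⁺]) = 0.0314.
At 25 °C, E = E° − (0.0592/n) log Q = 1.76 − (0.0592/1)(-1.503) = 1.760 + 0.089 = 1.849 V.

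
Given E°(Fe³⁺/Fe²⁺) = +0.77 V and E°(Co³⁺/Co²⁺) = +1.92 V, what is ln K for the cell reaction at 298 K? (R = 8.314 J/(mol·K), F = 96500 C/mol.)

ln K = 44.8

E°_cell = +1.92 − (+0.77) = 1.15 V, with n = 1 electron transferred.
At equilibrium E = 0, so the Nernst equation gives ln K = nFE°/RT = (1)(96500)(1.15)/((8.314)(298)) = 44.79.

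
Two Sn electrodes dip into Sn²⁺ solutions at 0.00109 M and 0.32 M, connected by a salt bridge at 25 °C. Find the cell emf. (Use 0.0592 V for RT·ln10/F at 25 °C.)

Both half-cells are Sn²⁺/Sn, so E°_cell = 0. The concentrated side is the cathode; the cell reaction moves Sn²⁺ from high to low concentration with n = 2.
Q = [Sn²⁺]_dilute/[Sn²⁺]_conc = 0.00109/0.32 = 0.00341.
E = 0 − (0.0592/2) log Q = −(0.0592/2)(-2.468) = 0.0731 V.

0.073 V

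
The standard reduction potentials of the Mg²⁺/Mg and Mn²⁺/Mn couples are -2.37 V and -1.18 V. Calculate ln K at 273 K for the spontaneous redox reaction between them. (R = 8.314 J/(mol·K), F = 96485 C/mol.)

E°_cell = -1.18 − (-2.37) = 1.19 V, with n = 2 electrons transferred.
At equilibrium E = 0, so the Nernst equation gives ln K = nFE°/RT = (2)(96485)(1.19)/((8.314)(273)) = 101.17.

ln K = 101.2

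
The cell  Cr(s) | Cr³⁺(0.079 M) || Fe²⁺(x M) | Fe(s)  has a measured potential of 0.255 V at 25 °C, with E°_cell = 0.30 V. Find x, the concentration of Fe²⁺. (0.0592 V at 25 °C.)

From the Nernst equation, log Q = n(E° − E)/0.0592 = 6(0.30 − 0.255)/0.0592 = 4.561, so Q = 3.64 × 10^4.
With Q = [Cr³⁺]^2/[Fe²⁺]^3 and the known concentrations, [Fe²⁺]^3 in the denominator gives [Fe²⁺] = 0.0056 M.

0.0056 M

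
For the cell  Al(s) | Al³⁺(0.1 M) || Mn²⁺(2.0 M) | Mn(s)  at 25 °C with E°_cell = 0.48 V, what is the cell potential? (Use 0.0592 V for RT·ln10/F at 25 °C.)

Balancing electrons gives n = 6; the reaction quotient is Q = [Al³⁺]^2/[Mn²⁺]^3 = 0.00125.
At 25 °C, E = E° − (0.0592/n) log Q = 0.48 − (0.0592/6)(-2.903) = 0.480 + 0.029 = 0.509 V.

0.509 V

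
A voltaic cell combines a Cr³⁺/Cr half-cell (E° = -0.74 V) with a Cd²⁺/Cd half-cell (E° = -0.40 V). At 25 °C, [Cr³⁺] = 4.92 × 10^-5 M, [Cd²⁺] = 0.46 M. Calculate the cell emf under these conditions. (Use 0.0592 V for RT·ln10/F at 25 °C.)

0.415 V

The Cd²⁺/Cd couple has the higher reduction potential and acts as the cathode, so E°_cell = -0.40 − (-0.74) = 0.34 V.
Balancing electrons gives n = 6; the reaction quotient is Q = [Cr³⁺]^2/[Cd²⁺]^3 = 2.49 × 10^-8.
At 25 °C, E = E° − (0.0592/n) log Q = 0.34 − (0.0592/6)(-7.604) = 0.340 + 0.075 = 0.415 V.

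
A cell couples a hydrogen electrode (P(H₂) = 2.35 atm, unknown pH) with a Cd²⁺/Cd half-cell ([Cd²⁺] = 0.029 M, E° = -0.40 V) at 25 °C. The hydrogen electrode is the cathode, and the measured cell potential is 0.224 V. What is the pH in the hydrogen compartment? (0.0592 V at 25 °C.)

E°_cell = 0.40 V and n = 2.
log Q = n(E° − E)/0.0592 = 2×(0.40 − 0.224)/0.0592 = 5.946.
With Q = [Cd²⁺]·P(H₂) / [H⁺]^2, solving for [H⁺] gives log[H⁺] = -3.556, so pH = 3.56.

pH = 3.56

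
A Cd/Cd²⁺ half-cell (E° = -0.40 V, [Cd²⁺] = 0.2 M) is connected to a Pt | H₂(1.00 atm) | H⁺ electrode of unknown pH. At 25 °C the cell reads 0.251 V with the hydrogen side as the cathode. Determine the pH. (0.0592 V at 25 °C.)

pH = 2.87

E°_cell = 0.40 V and n = 2.
log Q = n(E° − E)/0.0592 = 2×(0.40 − 0.251)/0.0592 = 5.034.
With Q = [Cd²⁺]·P(H₂) / [H⁺]^2, solving for [H⁺] gives log[H⁺] = -2.866, so pH = 2.87.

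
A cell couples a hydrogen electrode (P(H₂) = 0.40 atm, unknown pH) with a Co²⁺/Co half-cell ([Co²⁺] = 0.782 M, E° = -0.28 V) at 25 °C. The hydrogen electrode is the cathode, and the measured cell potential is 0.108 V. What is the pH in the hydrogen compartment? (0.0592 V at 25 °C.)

E°_cell = 0.28 V and n = 2.
log Q = n(E° − E)/0.0592 = 2×(0.28 − 0.108)/0.0592 = 5.811.
With Q = [Co²⁺]·P(H₂) / [H⁺]^2, solving for [H⁺] gives log[H⁺] = -3.158, so pH = 3.16.

pH = 3.16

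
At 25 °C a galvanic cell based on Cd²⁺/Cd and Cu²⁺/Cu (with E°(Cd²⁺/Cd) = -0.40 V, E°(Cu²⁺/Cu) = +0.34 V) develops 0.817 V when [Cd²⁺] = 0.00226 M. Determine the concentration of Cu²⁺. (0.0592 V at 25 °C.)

0.9 M

From the Nernst equation, log Q = n(E° − E)/0.0592 = 2(0.74 − 0.817)/0.0592 = -2.601, so Q = 0.00250.
With Q = [Cd²⁺]/[Cu²⁺] and the known concentrations, [Cu²⁺] in the denominator gives [Cu²⁺] = 0.9 M.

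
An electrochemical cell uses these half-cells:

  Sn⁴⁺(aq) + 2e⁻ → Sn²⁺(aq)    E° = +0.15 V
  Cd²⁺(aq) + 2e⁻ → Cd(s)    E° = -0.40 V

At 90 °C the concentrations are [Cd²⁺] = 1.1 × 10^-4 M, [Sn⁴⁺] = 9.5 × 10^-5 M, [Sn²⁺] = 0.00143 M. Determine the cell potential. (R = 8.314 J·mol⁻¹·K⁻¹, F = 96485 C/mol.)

The Sn⁴⁺/Sn²⁺ couple has the higher reduction potential and acts as the cathode, so E°_cell = +0.15 − (-0.40) = 0.55 V.
Balancing electrons gives n = 2; the reaction quotient is Q = [Cd²⁺]·[Sn²⁺]/[Sn⁴⁺] = 0.00166.
E = E° − (RT/nF) ln Q = 0.55 − (8.314×363)/(2×96485) × (-6.403) = 0.550 + 0.100 = 0.650 V.

0.650 V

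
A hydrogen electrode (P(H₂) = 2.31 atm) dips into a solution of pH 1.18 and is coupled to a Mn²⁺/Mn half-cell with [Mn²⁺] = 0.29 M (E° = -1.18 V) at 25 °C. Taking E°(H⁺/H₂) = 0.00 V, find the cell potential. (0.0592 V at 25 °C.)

1.12 V

The hydrogen couple is the cathode, so E°_cell = 1.18 V; n = 2.
[H⁺] = 10^(−1.18) = 0.066 M, and Q = [Mn²⁺]·P(H₂) / [H⁺]^2 = 153.
E = E° − (0.0592/2) log Q = 1.18 − (0.0592/2)(2.186) = 1.115 V.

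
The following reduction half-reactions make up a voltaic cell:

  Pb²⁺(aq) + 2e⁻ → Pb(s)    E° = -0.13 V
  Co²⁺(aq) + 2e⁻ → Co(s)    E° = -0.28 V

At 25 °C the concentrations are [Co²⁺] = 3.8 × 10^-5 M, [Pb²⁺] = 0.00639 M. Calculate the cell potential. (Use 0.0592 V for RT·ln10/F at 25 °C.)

The Pb²⁺/Pb couple has the higher reduction potential and acts as the cathode, so E°_cell = -0.13 − (-0.28) = 0.15 V.
Balancing electrons gives n = 2; the reaction quotient is Q = [Co²⁺]/[Pb²⁺] = 0.00595.
At 25 °C, E = E° − (0.0592/n) log Q = 0.15 − (0.0592/2)(-2.226) = 0.150 + 0.066 = 0.216 V.

0.216 V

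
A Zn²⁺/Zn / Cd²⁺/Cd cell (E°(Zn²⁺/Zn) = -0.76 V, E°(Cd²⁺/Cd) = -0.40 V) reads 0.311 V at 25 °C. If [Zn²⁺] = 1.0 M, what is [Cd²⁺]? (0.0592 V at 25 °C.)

From the Nernst equation, log Q = n(E° − E)/0.0592 = 2(0.36 − 0.311)/0.0592 = 1.655, so Q = 45.2.
With Q = [Zn²⁺]/[Cd²⁺] and the known concentrations, [Cd²⁺] in the denominator gives [Cd²⁺] = 0.022 M.

0.022 M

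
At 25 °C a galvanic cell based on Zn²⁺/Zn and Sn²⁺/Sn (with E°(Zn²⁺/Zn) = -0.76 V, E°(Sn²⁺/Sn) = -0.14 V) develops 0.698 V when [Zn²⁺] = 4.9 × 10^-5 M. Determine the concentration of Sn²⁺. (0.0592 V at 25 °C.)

0.021 M

From the Nernst equation, log Q = n(E° − E)/0.0592 = 2(0.62 − 0.698)/0.0592 = -2.635, so Q = 0.00232.
With Q = [Zn²⁺]/[Sn²⁺] and the known concentrations, [Sn²⁺] in the denominator gives [Sn²⁺] = 0.021 M.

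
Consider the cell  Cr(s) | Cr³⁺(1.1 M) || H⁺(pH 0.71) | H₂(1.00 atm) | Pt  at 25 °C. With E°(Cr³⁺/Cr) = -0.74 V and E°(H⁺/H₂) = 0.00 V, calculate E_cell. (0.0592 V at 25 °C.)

The hydrogen couple is the cathode, so E°_cell = 0.74 V; n = 6.
[H⁺] = 10^(−0.71) = 0.19 M, and Q = [Cr³⁺]^2·P(H₂)^3 / [H⁺]^6 = 2.2 × 10^4.
E = E° − (0.0592/6) log Q = 0.74 − (0.0592/6)(4.343) = 0.697 V.

0.70 V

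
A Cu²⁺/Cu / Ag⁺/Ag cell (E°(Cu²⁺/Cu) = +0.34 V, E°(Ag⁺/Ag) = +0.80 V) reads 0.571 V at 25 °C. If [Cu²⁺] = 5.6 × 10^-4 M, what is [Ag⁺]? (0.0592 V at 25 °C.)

1.8 M

From the Nernst equation, log Q = n(E° − E)/0.0592 = 2(0.46 − 0.571)/0.0592 = -3.750, so Q = 1.78 × 10^-4.
With Q = [Cu²⁺]/[Ag⁺]^2 and the known concentrations, [Ag⁺]^2 in the denominator gives [Ag⁺] = 1.8 M.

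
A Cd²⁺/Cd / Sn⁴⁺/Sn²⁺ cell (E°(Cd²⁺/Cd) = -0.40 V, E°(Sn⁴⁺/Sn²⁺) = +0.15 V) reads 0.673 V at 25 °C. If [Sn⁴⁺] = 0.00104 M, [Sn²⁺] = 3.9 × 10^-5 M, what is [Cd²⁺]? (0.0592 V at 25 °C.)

From the Nernst equation, log Q = n(E° − E)/0.0592 = 2(0.55 − 0.673)/0.0592 = -4.155, so Q = 6.99 × 10^-5.
With Q = [Cd²⁺]·[Sn²⁺]/[Sn⁴⁺] and the known concentrations, [Cd²⁺] in the numerator gives [Cd²⁺] = 0.0019 M.

0.0019 M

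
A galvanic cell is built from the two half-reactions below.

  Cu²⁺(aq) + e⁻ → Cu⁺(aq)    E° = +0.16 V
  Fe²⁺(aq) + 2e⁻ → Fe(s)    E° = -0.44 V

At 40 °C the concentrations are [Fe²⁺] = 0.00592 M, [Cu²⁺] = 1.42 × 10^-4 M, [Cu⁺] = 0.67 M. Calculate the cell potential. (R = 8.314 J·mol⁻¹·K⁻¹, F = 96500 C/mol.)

The Cu²⁺/Cu⁺ couple has the higher reduction potential and acts as the cathode, so E°_cell = +0.16 − (-0.44) = 0.60 V.
Balancing electrons gives n = 2; the reaction quotient is Q = [Fe²⁺]·[Cu⁺]^2/[Cu²⁺]^2 = 1.32 × 10^5.
E = E° − (RT/nF) ln Q = 0.60 − (8.314×313)/(2×96500) × (11.789) = 0.600 − 0.159 = 0.441 V.

0.441 V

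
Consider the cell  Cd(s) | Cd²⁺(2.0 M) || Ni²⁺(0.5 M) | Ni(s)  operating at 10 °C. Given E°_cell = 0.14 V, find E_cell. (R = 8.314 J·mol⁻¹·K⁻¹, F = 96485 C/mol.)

0.123 V

Balancing electrons gives n = 2; the reaction quotient is Q = [Cd²⁺]/[Ni²⁺] = 4.00.
E = E° − (RT/nF) ln Q = 0.14 − (8.314×283)/(2×96485) × (1.386) = 0.140 − 0.017 = 0.123 V.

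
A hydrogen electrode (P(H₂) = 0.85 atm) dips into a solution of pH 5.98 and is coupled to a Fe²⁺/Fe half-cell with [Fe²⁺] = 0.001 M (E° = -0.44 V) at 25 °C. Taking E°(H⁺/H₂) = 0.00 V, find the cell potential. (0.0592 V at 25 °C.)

The hydrogen couple is the cathode, so E°_cell = 0.44 V; n = 2.
[H⁺] = 10^(−5.98) = 1 × 10^-6 M, and Q = [Fe²⁺]·P(H₂) / [H⁺]^2 = 7.75 × 10^8.
E = E° − (0.0592/2) log Q = 0.44 − (0.0592/2)(8.889) = 0.177 V.

0.18 V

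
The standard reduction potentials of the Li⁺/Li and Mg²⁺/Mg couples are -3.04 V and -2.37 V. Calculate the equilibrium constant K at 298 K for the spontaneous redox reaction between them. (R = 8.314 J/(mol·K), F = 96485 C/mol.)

E°_cell = -2.37 − (-3.04) = 0.67 V, with n = 2 electrons transferred.
At equilibrium E = 0, so the Nernst equation gives ln K = nFE°/RT = (2)(96485)(0.67)/((8.314)(298)) = 52.18.
K = e^52.18 = 4.6 × 10^22.

4.6 × 10^22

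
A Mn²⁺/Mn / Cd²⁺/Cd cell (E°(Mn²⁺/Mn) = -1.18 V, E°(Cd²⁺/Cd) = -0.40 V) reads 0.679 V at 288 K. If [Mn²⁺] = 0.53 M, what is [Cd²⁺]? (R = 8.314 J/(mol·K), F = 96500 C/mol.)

From the Nernst equation, ln Q = nF(E° − E)/RT = 2×96500×(0.78 − 0.679)/(8.314×288) = 8.141, so Q = 3430.
With Q = [Mn²⁺]/[Cd²⁺] and the known concentrations, [Cd²⁺] in the denominator gives [Cd²⁺] = 1.5 × 10^-4 M.

1.5 × 10^-4 M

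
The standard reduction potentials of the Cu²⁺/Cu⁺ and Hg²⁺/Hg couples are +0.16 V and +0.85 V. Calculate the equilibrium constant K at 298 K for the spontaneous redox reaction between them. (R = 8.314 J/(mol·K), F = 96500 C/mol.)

E°_cell = +0.85 − (+0.16) = 0.69 V, with n = 2 electrons transferred.
At equilibrium E = 0, so the Nernst equation gives ln K = nFE°/RT = (2)(96500)(0.69)/((8.314)(298)) = 53.75.
K = e^53.75 = 2.2 × 10^23.

2.2 × 10^23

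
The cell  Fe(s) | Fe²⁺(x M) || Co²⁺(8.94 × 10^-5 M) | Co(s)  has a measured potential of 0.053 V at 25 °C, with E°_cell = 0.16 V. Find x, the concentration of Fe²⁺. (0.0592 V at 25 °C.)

From the Nernst equation, log Q = n(E° − E)/0.0592 = 2(0.16 − 0.053)/0.0592 = 3.615, so Q = 4120.
With Q = [Fe²⁺]/[Co²⁺] and the known concentrations, [Fe²⁺] in the numerator gives [Fe²⁺] = 0.37 M.

0.37 M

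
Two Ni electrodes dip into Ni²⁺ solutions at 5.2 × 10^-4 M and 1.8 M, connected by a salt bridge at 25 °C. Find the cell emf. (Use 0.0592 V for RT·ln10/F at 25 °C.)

0.10 V

Both half-cells are Ni²⁺/Ni, so E°_cell = 0. The concentrated side is the cathode; the cell reaction moves Ni²⁺ from high to low concentration with n = 2.
Q = [Ni²⁺]_dilute/[Ni²⁺]_conc = 5.2 × 10^-4/1.8 = 2.89 × 10^-4.
E = 0 − (0.0592/2) log Q = −(0.0592/2)(-3.539) = 0.1048 V.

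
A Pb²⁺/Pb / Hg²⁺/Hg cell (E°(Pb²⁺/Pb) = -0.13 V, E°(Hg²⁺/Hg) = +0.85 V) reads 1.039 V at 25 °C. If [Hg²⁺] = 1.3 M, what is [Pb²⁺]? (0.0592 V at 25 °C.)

0.013 M

From the Nernst equation, log Q = n(E° − E)/0.0592 = 2(0.98 − 1.039)/0.0592 = -1.993, so Q = 0.0102.
With Q = [Pb²⁺]/[Hg²⁺] and the known concentrations, [Pb²⁺] in the numerator gives [Pb²⁺] = 0.013 M.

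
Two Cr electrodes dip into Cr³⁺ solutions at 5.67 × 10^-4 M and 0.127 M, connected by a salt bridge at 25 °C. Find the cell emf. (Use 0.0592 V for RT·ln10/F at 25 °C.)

0.046 V

Both half-cells are Cr³⁺/Cr, so E°_cell = 0. The concentrated side is the cathode; the cell reaction moves Cr³⁺ from high to low concentration with n = 3.
Q = [Cr³⁺]_dilute/[Cr³⁺]_conc = 5.67 × 10^-4/0.127 = 0.00446.
E = 0 − (0.0592/3) log Q = −(0.0592/3)(-2.350) = 0.0464 V.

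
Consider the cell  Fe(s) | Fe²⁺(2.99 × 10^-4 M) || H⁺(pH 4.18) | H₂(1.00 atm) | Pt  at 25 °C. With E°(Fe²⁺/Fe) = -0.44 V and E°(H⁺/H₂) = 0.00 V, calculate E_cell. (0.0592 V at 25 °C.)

0.30 V

The hydrogen couple is the cathode, so E°_cell = 0.44 V; n = 2.
[H⁺] = 10^(−4.18) = 6.6 × 10^-5 M, and Q = [Fe²⁺]·P(H₂) / [H⁺]^2 = 6.85 × 10^4.
E = E° − (0.0592/2) log Q = 0.44 − (0.0592/2)(4.836) = 0.297 V.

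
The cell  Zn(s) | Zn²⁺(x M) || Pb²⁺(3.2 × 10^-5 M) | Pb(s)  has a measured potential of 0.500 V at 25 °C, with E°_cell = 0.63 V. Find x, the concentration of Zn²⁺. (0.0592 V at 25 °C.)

0.79 M

From the Nernst equation, log Q = n(E° − E)/0.0592 = 2(0.63 − 0.500)/0.0592 = 4.392, so Q = 2.47 × 10^4.
With Q = [Zn²⁺]/[Pb²⁺] and the known concentrations, [Zn²⁺] in the numerator gives [Zn²⁺] = 0.79 M.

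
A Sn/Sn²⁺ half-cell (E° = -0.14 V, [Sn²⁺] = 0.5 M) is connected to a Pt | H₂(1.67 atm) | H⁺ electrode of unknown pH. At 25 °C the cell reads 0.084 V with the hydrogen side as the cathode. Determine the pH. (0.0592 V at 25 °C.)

pH = 0.99

E°_cell = 0.14 V and n = 2.
log Q = n(E° − E)/0.0592 = 2×(0.14 − 0.084)/0.0592 = 1.892.
With Q = [Sn²⁺]·P(H₂) / [H⁺]^2, solving for [H⁺] gives log[H⁺] = -0.985, so pH = 0.99.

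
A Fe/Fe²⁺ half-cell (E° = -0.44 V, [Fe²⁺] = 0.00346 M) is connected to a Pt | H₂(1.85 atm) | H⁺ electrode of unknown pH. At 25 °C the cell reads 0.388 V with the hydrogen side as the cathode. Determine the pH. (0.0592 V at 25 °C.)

pH = 1.98

E°_cell = 0.44 V and n = 2.
log Q = n(E° − E)/0.0592 = 2×(0.44 − 0.388)/0.0592 = 1.757.
With Q = [Fe²⁺]·P(H₂) / [H⁺]^2, solving for [H⁺] gives log[H⁺] = -1.975, so pH = 1.98.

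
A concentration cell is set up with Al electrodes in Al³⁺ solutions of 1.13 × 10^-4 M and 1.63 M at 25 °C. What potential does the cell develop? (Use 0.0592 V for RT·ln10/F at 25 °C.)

Both half-cells are Al³⁺/Al, so E°_cell = 0. The concentrated side is the cathode; the cell reaction moves Al³⁺ from high to low concentration with n = 3.
Q = [Al³⁺]_dilute/[Al³⁺]_conc = 1.13 × 10^-4/1.63 = 6.93 × 10^-5.
E = 0 − (0.0592/3) log Q = −(0.0592/3)(-4.159) = 0.0821 V.

0.082 V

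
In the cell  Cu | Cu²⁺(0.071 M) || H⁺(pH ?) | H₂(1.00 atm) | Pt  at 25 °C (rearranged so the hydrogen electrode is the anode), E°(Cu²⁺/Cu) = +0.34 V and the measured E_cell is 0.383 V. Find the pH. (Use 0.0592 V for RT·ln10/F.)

E°_cell = 0.34 V and n = 2.
log Q = n(E° − E)/0.0592 = 2×(0.34 − 0.383)/0.0592 = -1.453.
With Q = [H⁺]^2 / ([Cu²⁺]·P(H₂)), solving for [H⁺] gives log[H⁺] = -1.301, so pH = 1.30.

pH = 1.30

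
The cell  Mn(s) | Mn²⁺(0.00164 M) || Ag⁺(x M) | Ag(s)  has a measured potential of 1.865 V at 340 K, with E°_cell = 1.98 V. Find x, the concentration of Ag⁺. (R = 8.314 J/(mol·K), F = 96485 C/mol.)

8 × 10^-4 M

From the Nernst equation, ln Q = nF(E° − E)/RT = 2×96485×(1.98 − 1.865)/(8.314×340) = 7.851, so Q = 2570.
With Q = [Mn²⁺]/[Ag⁺]^2 and the known concentrations, [Ag⁺]^2 in the denominator gives [Ag⁺] = 8 × 10^-4 M.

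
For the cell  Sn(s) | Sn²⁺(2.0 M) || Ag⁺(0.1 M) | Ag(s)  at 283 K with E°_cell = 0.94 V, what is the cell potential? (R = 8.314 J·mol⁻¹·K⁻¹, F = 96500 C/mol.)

0.875 V

Balancing electrons gives n = 2; the reaction quotient is Q = [Sn²⁺]/[Ag⁺]^2 = 200.
E = E° − (RT/nF) ln Q = 0.94 − (8.314×283)/(2×96500) × (5.298) = 0.940 − 0.065 = 0.875 V.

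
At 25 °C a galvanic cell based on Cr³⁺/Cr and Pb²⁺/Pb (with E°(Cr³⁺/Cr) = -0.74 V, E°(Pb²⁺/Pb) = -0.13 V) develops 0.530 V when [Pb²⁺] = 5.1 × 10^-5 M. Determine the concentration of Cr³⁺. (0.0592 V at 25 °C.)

From the Nernst equation, log Q = n(E° − E)/0.0592 = 6(0.61 − 0.530)/0.0592 = 8.108, so Q = 1.28 × 10^8.
With Q = [Cr³⁺]^2/[Pb²⁺]^3 and the known concentrations, [Cr³⁺]^2 in the numerator gives [Cr³⁺] = 0.0041 M.

0.0041 M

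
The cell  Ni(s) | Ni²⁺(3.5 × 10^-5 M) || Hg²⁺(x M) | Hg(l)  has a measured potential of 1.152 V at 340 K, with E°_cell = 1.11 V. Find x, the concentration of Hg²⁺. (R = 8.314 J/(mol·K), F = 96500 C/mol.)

From the Nernst equation, ln Q = nF(E° − E)/RT = 2×96500×(1.11 − 1.152)/(8.314×340) = -2.868, so Q = 0.0568.
With Q = [Ni²⁺]/[Hg²⁺] and the known concentrations, [Hg²⁺] in the denominator gives [Hg²⁺] = 6.2 × 10^-4 M.

6.2 × 10^-4 M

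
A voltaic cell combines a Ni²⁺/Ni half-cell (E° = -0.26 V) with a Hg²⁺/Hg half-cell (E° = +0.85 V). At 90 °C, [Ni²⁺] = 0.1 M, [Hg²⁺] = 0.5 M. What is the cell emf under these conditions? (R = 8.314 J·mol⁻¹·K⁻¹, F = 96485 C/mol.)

1.14 V

The Hg²⁺/Hg couple has the higher reduction potential and acts as the cathode, so E°_cell = +0.85 − (-0.26) = 1.11 V.
Balancing electrons gives n = 2; the reaction quotient is Q = [Ni²⁺]/[Hg²⁺] = 0.200.
E = E° − (RT/nF) ln Q = 1.11 − (8.314×363)/(2×96485) × (-1.609) = 1.110 + 0.025 = 1.135 V.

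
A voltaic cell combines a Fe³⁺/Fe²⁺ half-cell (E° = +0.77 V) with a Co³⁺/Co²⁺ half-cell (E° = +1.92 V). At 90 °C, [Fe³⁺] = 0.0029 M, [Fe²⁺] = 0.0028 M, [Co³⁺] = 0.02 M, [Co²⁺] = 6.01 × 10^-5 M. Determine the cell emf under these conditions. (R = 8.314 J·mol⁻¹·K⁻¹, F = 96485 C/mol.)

The Co³⁺/Co²⁺ couple has the higher reduction potential and acts as the cathode, so E°_cell = +1.92 − (+0.77) = 1.15 V.
Balancing electrons gives n = 1; the reaction quotient is Q = [Fe³⁺]·[Co²⁺]/([Fe²⁺]·[Co³⁺]) = 0.00311.
E = E° − (RT/nF) ln Q = 1.15 − (8.314×363)/(1×96485) × (-5.772) = 1.150 + 0.181 = 1.331 V.

1.33 V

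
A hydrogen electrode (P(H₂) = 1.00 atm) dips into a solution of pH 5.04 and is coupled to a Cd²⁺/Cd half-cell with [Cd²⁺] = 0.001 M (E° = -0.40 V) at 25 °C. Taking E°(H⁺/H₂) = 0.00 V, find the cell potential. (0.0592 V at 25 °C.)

0.19 V

The hydrogen couple is the cathode, so E°_cell = 0.40 V; n = 2.
[H⁺] = 10^(−5.04) = 9.1 × 10^-6 M, and Q = [Cd²⁺]·P(H₂) / [H⁺]^2 = 1.2 × 10^7.
E = E° − (0.0592/2) log Q = 0.40 − (0.0592/2)(7.080) = 0.190 V.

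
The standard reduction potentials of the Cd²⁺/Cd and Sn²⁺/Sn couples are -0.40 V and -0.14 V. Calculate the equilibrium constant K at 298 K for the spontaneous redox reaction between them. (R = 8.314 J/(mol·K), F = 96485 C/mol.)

E°_cell = -0.14 − (-0.40) = 0.26 V, with n = 2 electrons transferred.
At equilibrium E = 0, so the Nernst equation gives ln K = nFE°/RT = (2)(96485)(0.26)/((8.314)(298)) = 20.25.
K = e^20.25 = 6.2 × 10^8.

6.2 × 10^8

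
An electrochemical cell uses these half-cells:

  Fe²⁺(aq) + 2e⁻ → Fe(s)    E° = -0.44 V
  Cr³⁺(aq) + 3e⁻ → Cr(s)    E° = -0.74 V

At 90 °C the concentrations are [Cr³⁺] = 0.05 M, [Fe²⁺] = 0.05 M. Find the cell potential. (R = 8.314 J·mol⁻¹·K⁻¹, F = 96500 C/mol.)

The Fe²⁺/Fe couple has the higher reduction potential and acts as the cathode, so E°_cell = -0.44 − (-0.74) = 0.30 V.
Balancing electrons gives n = 6; the reaction quotient is Q = [Cr³⁺]^2/[Fe²⁺]^3 = 20.0.
E = E° − (RT/nF) ln Q = 0.30 − (8.314×363)/(6×96500) × (2.996) = 0.300 − 0.016 = 0.284 V.

0.284 V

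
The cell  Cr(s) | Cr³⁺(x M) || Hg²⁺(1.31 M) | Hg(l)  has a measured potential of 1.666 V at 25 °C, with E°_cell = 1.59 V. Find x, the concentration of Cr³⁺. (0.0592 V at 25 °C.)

2.1 × 10^-4 M

From the Nernst equation, log Q = n(E° − E)/0.0592 = 6(1.59 − 1.666)/0.0592 = -7.703, so Q = 1.98 × 10^-8.
With Q = [Cr³⁺]^2/[Hg²⁺]^3 and the known concentrations, [Cr³⁺]^2 in the numerator gives [Cr³⁺] = 2.1 × 10^-4 M.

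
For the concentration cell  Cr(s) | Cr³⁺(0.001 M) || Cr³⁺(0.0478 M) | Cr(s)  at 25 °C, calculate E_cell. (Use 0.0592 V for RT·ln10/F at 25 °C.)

Both half-cells are Cr³⁺/Cr, so E°_cell = 0. The concentrated side is the cathode; the cell reaction moves Cr³⁺ from high to low concentration with n = 3.
Q = [Cr³⁺]_dilute/[Cr³⁺]_conc = 0.001/0.0478 = 0.0209.
E = 0 − (0.0592/3) log Q = −(0.0592/3)(-1.679) = 0.0331 V.

0.033 V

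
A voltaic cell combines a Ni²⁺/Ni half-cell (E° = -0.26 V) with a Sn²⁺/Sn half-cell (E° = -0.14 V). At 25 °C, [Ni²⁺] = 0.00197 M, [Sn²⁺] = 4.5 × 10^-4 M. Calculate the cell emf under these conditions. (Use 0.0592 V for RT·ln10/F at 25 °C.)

The Sn²⁺/Sn couple has the higher reduction potential and acts as the cathode, so E°_cell = -0.14 − (-0.26) = 0.12 V.
Balancing electrons gives n = 2; the reaction quotient is Q = [Ni²⁺]/[Sn²⁺] = 4.38.
At 25 °C, E = E° − (0.0592/n) log Q = 0.12 − (0.0592/2)(0.641) = 0.120 − 0.019 = 0.101 V.

0.101 V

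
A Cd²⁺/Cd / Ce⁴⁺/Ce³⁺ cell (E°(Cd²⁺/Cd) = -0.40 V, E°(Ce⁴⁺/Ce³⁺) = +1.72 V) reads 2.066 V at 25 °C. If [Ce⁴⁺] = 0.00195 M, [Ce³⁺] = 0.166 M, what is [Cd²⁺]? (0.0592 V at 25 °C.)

From the Nernst equation, log Q = n(E° − E)/0.0592 = 2(2.12 − 2.066)/0.0592 = 1.824, so Q = 66.7.
With Q = [Cd²⁺]·[Ce³⁺]^2/[Ce⁴⁺]^2 and the known concentrations, [Cd²⁺] in the numerator gives [Cd²⁺] = 0.0092 M.

0.0092 M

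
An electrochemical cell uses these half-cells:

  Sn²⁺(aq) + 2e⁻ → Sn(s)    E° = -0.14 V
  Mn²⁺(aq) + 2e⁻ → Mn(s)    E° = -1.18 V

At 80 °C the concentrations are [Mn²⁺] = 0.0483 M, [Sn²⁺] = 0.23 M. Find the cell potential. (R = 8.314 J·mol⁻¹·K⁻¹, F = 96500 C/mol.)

1.06 V

The Sn²⁺/Sn couple has the higher reduction potential and acts as the cathode, so E°_cell = -0.14 − (-1.18) = 1.04 V.
Balancing electrons gives n = 2; the reaction quotient is Q = [Mn²⁺]/[Sn²⁺] = 0.210.
E = E° − (RT/nF) ln Q = 1.04 − (8.314×353)/(2×96500) × (-1.561) = 1.040 + 0.024 = 1.064 V.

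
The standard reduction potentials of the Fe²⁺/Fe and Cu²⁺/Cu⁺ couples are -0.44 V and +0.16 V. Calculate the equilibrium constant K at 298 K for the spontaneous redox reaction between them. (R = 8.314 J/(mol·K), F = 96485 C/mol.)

2 × 10^20

E°_cell = +0.16 − (-0.44) = 0.60 V, with n = 2 electrons transferred.
At equilibrium E = 0, so the Nernst equation gives ln K = nFE°/RT = (2)(96485)(0.60)/((8.314)(298)) = 46.73.
K = e^46.73 = 2 × 10^20.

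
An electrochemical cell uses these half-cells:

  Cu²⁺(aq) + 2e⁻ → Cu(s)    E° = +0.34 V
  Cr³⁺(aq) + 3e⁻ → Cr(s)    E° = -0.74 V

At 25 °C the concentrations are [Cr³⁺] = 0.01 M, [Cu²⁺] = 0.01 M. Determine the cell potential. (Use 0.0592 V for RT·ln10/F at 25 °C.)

1.06 V

The Cu²⁺/Cu couple has the higher reduction potential and acts as the cathode, so E°_cell = +0.34 − (-0.74) = 1.08 V.
Balancing electrons gives n = 6; the reaction quotient is Q = [Cr³⁺]^2/[Cu²⁺]^3 = 100.
At 25 °C, E = E° − (0.0592/n) log Q = 1.08 − (0.0592/6)(2.000) = 1.080 − 0.020 = 1.060 V.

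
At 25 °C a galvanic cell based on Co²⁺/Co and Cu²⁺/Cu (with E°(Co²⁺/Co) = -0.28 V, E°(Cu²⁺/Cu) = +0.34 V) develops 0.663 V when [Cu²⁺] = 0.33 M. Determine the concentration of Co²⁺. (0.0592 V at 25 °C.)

From the Nernst equation, log Q = n(E° − E)/0.0592 = 2(0.62 − 0.663)/0.0592 = -1.453, so Q = 0.0353.
With Q = [Co²⁺]/[Cu²⁺] and the known concentrations, [Co²⁺] in the numerator gives [Co²⁺] = 0.012 M.

0.012 M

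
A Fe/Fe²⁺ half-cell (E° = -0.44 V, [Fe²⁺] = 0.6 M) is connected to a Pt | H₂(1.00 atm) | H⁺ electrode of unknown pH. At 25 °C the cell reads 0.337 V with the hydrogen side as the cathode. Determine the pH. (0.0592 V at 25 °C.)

pH = 1.85

E°_cell = 0.44 V and n = 2.
log Q = n(E° − E)/0.0592 = 2×(0.44 − 0.337)/0.0592 = 3.480.
With Q = [Fe²⁺]·P(H₂) / [H⁺]^2, solving for [H⁺] gives log[H⁺] = -1.851, so pH = 1.85.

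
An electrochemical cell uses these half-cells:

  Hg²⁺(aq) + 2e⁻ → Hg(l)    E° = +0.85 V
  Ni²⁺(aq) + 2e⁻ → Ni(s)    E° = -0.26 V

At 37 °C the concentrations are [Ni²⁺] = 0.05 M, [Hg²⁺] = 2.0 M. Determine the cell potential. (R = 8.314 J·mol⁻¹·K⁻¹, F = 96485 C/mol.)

1.16 V

The Hg²⁺/Hg couple has the higher reduction potential and acts as the cathode, so E°_cell = +0.85 − (-0.26) = 1.11 V.
Balancing electrons gives n = 2; the reaction quotient is Q = [Ni²⁺]/[Hg²⁺] = 0.0250.
E = E° − (RT/nF) ln Q = 1.11 − (8.314×310)/(2×96485) × (-3.689) = 1.110 + 0.049 = 1.159 V.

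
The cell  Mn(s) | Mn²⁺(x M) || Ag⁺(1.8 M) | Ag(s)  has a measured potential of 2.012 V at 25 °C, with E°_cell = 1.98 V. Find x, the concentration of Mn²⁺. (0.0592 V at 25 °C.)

From the Nernst equation, log Q = n(E° − E)/0.0592 = 2(1.98 − 2.012)/0.0592 = -1.081, so Q = 0.0830.
With Q = [Mn²⁺]/[Ag⁺]^2 and the known concentrations, [Mn²⁺] in the numerator gives [Mn²⁺] = 0.27 M.

0.27 M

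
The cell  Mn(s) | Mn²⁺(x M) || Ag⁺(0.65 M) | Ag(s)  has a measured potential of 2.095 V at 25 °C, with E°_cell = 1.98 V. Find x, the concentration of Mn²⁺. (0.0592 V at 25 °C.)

From the Nernst equation, log Q = n(E° − E)/0.0592 = 2(1.98 − 2.095)/0.0592 = -3.885, so Q = 1.3 × 10^-4.
With Q = [Mn²⁺]/[Ag⁺]^2 and the known concentrations, [Mn²⁺] in the numerator gives [Mn²⁺] = 5.5 × 10^-5 M.

5.5 × 10^-5 M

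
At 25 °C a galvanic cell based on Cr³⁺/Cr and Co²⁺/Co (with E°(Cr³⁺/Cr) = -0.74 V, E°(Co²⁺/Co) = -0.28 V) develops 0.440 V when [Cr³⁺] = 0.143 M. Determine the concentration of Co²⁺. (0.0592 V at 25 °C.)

0.058 M

From the Nernst equation, log Q = n(E° − E)/0.0592 = 6(0.46 − 0.440)/0.0592 = 2.027, so Q = 106.
With Q = [Cr³⁺]^2/[Co²⁺]^3 and the known concentrations, [Co²⁺]^3 in the denominator gives [Co²⁺] = 0.058 M.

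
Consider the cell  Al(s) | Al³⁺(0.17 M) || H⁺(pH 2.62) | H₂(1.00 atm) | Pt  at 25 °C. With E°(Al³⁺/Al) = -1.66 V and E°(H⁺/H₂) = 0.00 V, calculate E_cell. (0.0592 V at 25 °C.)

1.52 V

The hydrogen couple is the cathode, so E°_cell = 1.66 V; n = 6.
[H⁺] = 10^(−2.62) = 0.0024 M, and Q = [Al³⁺]^2·P(H₂)^3 / [H⁺]^6 = 1.52 × 10^14.
E = E° − (0.0592/6) log Q = 1.66 − (0.0592/6)(14.181) = 1.520 V.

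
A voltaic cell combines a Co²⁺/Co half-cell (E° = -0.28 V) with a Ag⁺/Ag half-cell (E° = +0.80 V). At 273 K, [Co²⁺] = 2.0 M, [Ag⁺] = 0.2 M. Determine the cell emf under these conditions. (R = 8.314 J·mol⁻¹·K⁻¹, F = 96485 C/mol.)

1.03 V

The Ag⁺/Ag couple has the higher reduction potential and acts as the cathode, so E°_cell = +0.80 − (-0.28) = 1.08 V.
Balancing electrons gives n = 2; the reaction quotient is Q = [Co²⁺]/[Ag⁺]^2 = 50.0.
E = E° − (RT/nF) ln Q = 1.08 − (8.314×273)/(2×96485) × (3.912) = 1.080 − 0.046 = 1.034 V.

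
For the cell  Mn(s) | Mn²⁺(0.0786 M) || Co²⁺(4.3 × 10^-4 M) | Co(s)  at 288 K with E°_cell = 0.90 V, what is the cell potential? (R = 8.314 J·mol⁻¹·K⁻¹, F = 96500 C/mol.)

0.835 V

Balancing electrons gives n = 2; the reaction quotient is Q = [Mn²⁺]/[Co²⁺] = 183.
E = E° − (RT/nF) ln Q = 0.90 − (8.314×288)/(2×96500) × (5.208) = 0.900 − 0.065 = 0.835 V.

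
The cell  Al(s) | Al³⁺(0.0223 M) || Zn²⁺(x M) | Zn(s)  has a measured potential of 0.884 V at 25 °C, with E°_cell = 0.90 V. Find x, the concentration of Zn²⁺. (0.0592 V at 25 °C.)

0.023 M

From the Nernst equation, log Q = n(E° − E)/0.0592 = 6(0.90 − 0.884)/0.0592 = 1.622, so Q = 41.8.
With Q = [Al³⁺]^2/[Zn²⁺]^3 and the known concentrations, [Zn²⁺]^3 in the denominator gives [Zn²⁺] = 0.023 M.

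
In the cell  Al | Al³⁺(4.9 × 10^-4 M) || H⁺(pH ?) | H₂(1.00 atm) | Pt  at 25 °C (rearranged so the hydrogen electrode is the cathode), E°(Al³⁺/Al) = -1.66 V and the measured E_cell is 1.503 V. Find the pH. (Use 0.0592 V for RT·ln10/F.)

E°_cell = 1.66 V and n = 6.
log Q = n(E° − E)/0.0592 = 6×(1.66 − 1.503)/0.0592 = 15.912.
With Q = [Al³⁺]^2·P(H₂)^3 / [H⁺]^6, solving for [H⁺] gives log[H⁺] = -3.755, so pH = 3.76.

pH = 3.76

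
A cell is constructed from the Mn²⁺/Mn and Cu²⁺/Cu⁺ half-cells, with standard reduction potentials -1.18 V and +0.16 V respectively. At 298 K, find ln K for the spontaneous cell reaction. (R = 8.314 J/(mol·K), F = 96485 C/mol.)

ln K = 104.4

E°_cell = +0.16 − (-1.18) = 1.34 V, with n = 2 electrons transferred.
At equilibrium E = 0, so the Nernst equation gives ln K = nFE°/RT = (2)(96485)(1.34)/((8.314)(298)) = 104.37.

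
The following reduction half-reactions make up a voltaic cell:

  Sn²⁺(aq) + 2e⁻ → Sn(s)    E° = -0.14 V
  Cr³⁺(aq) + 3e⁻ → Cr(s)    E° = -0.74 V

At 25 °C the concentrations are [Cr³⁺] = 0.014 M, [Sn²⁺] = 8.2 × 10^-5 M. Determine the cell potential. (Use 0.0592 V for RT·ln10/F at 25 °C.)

The Sn²⁺/Sn couple has the higher reduction potential and acts as the cathode, so E°_cell = -0.14 − (-0.74) = 0.60 V.
Balancing electrons gives n = 6; the reaction quotient is Q = [Cr³⁺]^2/[Sn²⁺]^3 = 3.55 × 10^8.
At 25 °C, E = E° − (0.0592/n) log Q = 0.60 − (0.0592/6)(8.551) = 0.600 − 0.084 = 0.516 V.

0.516 V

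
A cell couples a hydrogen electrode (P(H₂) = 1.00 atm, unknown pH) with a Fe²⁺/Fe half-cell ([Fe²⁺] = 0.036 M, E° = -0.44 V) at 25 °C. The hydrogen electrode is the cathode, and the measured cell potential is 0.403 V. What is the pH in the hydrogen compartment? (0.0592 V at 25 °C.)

pH = 1.35

E°_cell = 0.44 V and n = 2.
log Q = n(E° − E)/0.0592 = 2×(0.44 − 0.403)/0.0592 = 1.250.
With Q = [Fe²⁺]·P(H₂) / [H⁺]^2, solving for [H⁺] gives log[H⁺] = -1.347, so pH = 1.35.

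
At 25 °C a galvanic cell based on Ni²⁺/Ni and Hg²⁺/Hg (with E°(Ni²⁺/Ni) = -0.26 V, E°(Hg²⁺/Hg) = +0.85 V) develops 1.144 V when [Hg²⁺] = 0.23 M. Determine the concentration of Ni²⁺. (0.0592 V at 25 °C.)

0.016 M

From the Nernst equation, log Q = n(E° − E)/0.0592 = 2(1.11 − 1.144)/0.0592 = -1.149, so Q = 0.0710.
With Q = [Ni²⁺]/[Hg²⁺] and the known concentrations, [Ni²⁺] in the numerator gives [Ni²⁺] = 0.016 M.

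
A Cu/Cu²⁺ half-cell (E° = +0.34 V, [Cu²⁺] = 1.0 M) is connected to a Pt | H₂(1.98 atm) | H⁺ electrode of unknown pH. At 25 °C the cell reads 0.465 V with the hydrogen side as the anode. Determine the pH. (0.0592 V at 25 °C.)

pH = 1.96

E°_cell = 0.34 V and n = 2.
log Q = n(E° − E)/0.0592 = 2×(0.34 − 0.465)/0.0592 = -4.223.
With Q = [H⁺]^2 / ([Cu²⁺]·P(H₂)), solving for [H⁺] gives log[H⁺] = -1.963, so pH = 1.96.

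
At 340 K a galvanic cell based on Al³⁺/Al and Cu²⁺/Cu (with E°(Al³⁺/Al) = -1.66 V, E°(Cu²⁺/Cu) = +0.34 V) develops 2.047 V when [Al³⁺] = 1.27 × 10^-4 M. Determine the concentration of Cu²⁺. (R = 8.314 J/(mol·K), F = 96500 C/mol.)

0.063 M

From the Nernst equation, ln Q = nF(E° − E)/RT = 6×96500×(2.00 − 2.047)/(8.314×340) = -9.627, so Q = 6.59 × 10^-5.
With Q = [Al³⁺]^2/[Cu²⁺]^3 and the known concentrations, [Cu²⁺]^3 in the denominator gives [Cu²⁺] = 0.063 M.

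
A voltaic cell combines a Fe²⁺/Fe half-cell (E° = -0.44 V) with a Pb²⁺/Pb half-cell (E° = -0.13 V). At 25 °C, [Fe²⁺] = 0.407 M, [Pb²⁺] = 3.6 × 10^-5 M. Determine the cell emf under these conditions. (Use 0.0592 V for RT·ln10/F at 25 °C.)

0.190 V

The Pb²⁺/Pb couple has the higher reduction potential and acts as the cathode, so E°_cell = -0.13 − (-0.44) = 0.31 V.
Balancing electrons gives n = 2; the reaction quotient is Q = [Fe²⁺]/[Pb²⁺] = 1.13 × 10^4.
At 25 °C, E = E° − (0.0592/n) log Q = 0.31 − (0.0592/2)(4.053) = 0.310 − 0.120 = 0.190 V.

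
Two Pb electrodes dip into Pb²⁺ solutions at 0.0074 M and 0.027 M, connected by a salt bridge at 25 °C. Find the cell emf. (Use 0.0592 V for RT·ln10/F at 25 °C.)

Both half-cells are Pb²⁺/Pb, so E°_cell = 0. The concentrated side is the cathode; the cell reaction moves Pb²⁺ from high to low concentration with n = 2.
Q = [Pb²⁺]_dilute/[Pb²⁺]_conc = 0.0074/0.027 = 0.274.
E = 0 − (0.0592/2) log Q = −(0.0592/2)(-0.562) = 0.0166 V.

0.017 V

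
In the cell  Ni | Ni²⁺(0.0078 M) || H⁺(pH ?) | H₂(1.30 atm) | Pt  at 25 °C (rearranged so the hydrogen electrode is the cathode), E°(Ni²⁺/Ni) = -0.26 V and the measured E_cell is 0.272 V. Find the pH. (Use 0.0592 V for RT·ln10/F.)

pH = 0.79

E°_cell = 0.26 V and n = 2.
log Q = n(E° − E)/0.0592 = 2×(0.26 − 0.272)/0.0592 = -0.405.
With Q = [Ni²⁺]·P(H₂) / [H⁺]^2, solving for [H⁺] gives log[H⁺] = -0.794, so pH = 0.79.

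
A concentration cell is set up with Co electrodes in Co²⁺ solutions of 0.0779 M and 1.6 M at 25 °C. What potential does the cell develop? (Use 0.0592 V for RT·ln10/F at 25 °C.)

Both half-cells are Co²⁺/Co, so E°_cell = 0. The concentrated side is the cathode; the cell reaction moves Co²⁺ from high to low concentration with n = 2.
Q = [Co²⁺]_dilute/[Co²⁺]_conc = 0.0779/1.6 = 0.0487.
E = 0 − (0.0592/2) log Q = −(0.0592/2)(-1.313) = 0.0389 V.

0.039 V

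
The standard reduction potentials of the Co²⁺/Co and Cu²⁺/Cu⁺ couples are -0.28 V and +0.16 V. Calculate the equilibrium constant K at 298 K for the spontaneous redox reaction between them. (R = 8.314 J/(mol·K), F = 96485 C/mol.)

7.6 × 10^14

E°_cell = +0.16 − (-0.28) = 0.44 V, with n = 2 electrons transferred.
At equilibrium E = 0, so the Nernst equation gives ln K = nFE°/RT = (2)(96485)(0.44)/((8.314)(298)) = 34.27.
K = e^34.27 = 7.6 × 10^14.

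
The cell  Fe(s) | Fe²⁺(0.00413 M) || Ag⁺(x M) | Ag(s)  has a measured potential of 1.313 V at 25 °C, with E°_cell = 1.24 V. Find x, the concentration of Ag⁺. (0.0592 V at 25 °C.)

From the Nernst equation, log Q = n(E° − E)/0.0592 = 2(1.24 − 1.313)/0.0592 = -2.466, so Q = 0.00342.
With Q = [Fe²⁺]/[Ag⁺]^2 and the known concentrations, [Ag⁺]^2 in the denominator gives [Ag⁺] = 1.1 M.

1.1 M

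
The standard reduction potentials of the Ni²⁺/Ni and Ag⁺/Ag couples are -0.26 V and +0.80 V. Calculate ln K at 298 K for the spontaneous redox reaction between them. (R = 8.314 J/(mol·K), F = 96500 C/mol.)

ln K = 82.6

E°_cell = +0.80 − (-0.26) = 1.06 V, with n = 2 electrons transferred.
At equilibrium E = 0, so the Nernst equation gives ln K = nFE°/RT = (2)(96500)(1.06)/((8.314)(298)) = 82.57.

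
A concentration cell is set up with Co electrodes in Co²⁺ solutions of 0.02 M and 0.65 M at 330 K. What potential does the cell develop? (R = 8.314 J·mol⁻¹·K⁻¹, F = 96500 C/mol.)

Both half-cells are Co²⁺/Co, so E°_cell = 0. The concentrated side is the cathode; the cell reaction moves Co²⁺ from high to low concentration with n = 2.
Q = [Co²⁺]_dilute/[Co²⁺]_conc = 0.02/0.65 = 0.0308.
E = 0 − (RT/nF) ln Q = −((8.314×330)/(2×96500))(-3.481) = 0.0495 V.

0.049 V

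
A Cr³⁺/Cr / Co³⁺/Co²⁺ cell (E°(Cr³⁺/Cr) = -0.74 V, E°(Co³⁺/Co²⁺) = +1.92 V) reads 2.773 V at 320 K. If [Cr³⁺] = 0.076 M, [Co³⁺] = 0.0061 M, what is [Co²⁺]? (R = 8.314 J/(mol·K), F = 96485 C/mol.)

From the Nernst equation, ln Q = nF(E° − E)/RT = 3×96485×(2.66 − 2.773)/(8.314×320) = -12.294, so Q = 4.58 × 10^-6.
With Q = [Cr³⁺]·[Co²⁺]^3/[Co³⁺]^3 and the known concentrations, [Co²⁺]^3 in the numerator gives [Co²⁺] = 2.4 × 10^-4 M.

2.4 × 10^-4 M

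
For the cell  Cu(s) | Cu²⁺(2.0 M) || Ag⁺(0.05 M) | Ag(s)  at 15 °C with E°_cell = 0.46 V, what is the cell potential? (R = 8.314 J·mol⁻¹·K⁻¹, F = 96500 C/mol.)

Balancing electrons gives n = 2; the reaction quotient is Q = [Cu²⁺]/[Ag⁺]^2 = 800.
E = E° − (RT/nF) ln Q = 0.46 − (8.314×288)/(2×96500) × (6.685) = 0.460 − 0.083 = 0.377 V.

0.377 V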